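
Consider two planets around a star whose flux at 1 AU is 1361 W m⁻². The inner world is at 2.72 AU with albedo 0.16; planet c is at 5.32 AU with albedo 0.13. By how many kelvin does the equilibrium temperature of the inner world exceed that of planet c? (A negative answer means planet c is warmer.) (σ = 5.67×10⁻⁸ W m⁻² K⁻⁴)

T_eq = [S₀(1−A)/(4σd²)]^(1/4), so T ∝ (1−A)^(1/4) / √d.
T₁ = [1361×0.84/(4×5.67×10⁻⁸×2.72²)]^(1/4) = 161.56 K.
T₂ = [1361×0.87/(4×5.67×10⁻⁸×5.32²)]^(1/4) = 116.54 K.

ΔT ≈ 45.0 K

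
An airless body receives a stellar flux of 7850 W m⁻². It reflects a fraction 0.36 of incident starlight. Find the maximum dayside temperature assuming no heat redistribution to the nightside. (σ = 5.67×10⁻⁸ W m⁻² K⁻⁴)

With no redistribution each surface element balances locally: S(1−A) = σT⁴.
T = [7850 × 0.64 / 5.67×10⁻⁸]^(1/4) = (8.86×10¹⁰)^(1/4) = 546 K.

T_ss ≈ 546 K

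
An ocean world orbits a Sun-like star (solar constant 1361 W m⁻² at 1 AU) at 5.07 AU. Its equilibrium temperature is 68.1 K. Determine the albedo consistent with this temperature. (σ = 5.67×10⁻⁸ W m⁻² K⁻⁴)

A ≈ 0.91

Flux at 5.07 AU: S = 1361/5.07² = 52.9 W m⁻².
From T_eq⁴ = S(1−A)/(4σ): 1−A = 4σT_eq⁴/S.
1−A = 4 × 5.67×10⁻⁸ × (68.1)⁴ / 52.9 = 0.092.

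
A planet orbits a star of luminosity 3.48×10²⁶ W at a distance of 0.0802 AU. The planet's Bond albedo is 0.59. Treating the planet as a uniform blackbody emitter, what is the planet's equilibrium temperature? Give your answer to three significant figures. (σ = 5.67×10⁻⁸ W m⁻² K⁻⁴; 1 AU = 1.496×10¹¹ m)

d = 0.0802 AU = 1.20×10¹⁰ m.
Flux: S = L/(4πd²) = 3.48×10²⁶/(4π×(1.20×10¹⁰)²) = 1.92×10⁵ W m⁻².
Energy balance: absorbed = emitted ⇒ πR²·S(1−A) = 4πR²·σT_eq⁴, so T_eq⁴ = S(1−A)/(4σ).
T_eq = [1.92×10⁵ × 0.41 / (4 × 5.67×10⁻⁸)]^(1/4) = (3.48×10¹¹)^(1/4) = 768 K.

T_eq ≈ 768 K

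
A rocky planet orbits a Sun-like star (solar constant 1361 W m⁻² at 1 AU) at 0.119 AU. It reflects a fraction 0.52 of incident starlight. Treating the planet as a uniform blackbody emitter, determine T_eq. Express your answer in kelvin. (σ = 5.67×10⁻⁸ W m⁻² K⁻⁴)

Flux at 0.119 AU: S = 1361/0.119² = 9.61×10⁴ W m⁻².
Energy balance: absorbed = emitted ⇒ πR²·S(1−A) = 4πR²·σT_eq⁴, so T_eq⁴ = S(1−A)/(4σ).
T_eq = [9.61×10⁴ × 0.48 / (4 × 5.67×10⁻⁸)]^(1/4) = (2.03×10¹¹)^(1/4) = 672 K.

T_eq ≈ 672 K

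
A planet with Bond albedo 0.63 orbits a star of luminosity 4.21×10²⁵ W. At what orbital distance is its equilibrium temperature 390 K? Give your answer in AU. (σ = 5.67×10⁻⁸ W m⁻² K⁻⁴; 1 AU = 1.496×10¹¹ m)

From T_eq⁴ = L(1−A)/(16πσd²): d = √[L(1−A)/(16πσT_eq⁴)].
d = √[4.21×10²⁵ × 0.37 / (16π × 5.67×10⁻⁸ × (390)⁴)] = 1.54×10¹⁰ m = 0.103 AU.

d ≈ 0.103 AU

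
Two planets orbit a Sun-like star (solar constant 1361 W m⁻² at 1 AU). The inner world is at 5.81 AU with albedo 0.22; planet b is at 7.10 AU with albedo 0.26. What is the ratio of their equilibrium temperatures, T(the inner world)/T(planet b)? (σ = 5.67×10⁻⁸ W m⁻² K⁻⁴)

T_eq = [S₀(1−A)/(4σd²)]^(1/4), so T ∝ (1−A)^(1/4) / √d.
T₁ = [1361×0.78/(4×5.67×10⁻⁸×5.81²)]^(1/4) = 108.51 K.
T₂ = [1361×0.74/(4×5.67×10⁻⁸×7.10²)]^(1/4) = 96.88 K.

T₁/T₂ ≈ 1.120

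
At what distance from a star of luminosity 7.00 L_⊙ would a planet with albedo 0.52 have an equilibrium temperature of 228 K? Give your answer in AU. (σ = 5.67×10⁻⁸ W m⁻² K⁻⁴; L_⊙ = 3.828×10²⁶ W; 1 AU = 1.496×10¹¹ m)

L = 7.00 × 3.828×10²⁶ = 2.68×10²⁷ W.
From T_eq⁴ = L(1−A)/(16πσd²): d = √[L(1−A)/(16πσT_eq⁴)].
d = √[2.68×10²⁷ × 0.48 / (16π × 5.67×10⁻⁸ × (228)⁴)] = 4.09×10¹¹ m = 2.73 AU.

d ≈ 2.73 AU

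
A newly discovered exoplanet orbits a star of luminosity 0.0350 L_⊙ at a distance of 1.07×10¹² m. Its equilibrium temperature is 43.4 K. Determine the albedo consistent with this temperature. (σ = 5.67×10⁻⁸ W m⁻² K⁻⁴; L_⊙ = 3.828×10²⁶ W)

A ≈ 0.14

L = 0.0350 × 3.828×10²⁶ = 1.34×10²⁵ W.
Flux: S = L/(4πd²) = 1.34×10²⁵/(4π×(1.07×10¹²)²) = 0.931 W m⁻².
From T_eq⁴ = S(1−A)/(4σ): 1−A = 4σT_eq⁴/S.
1−A = 4 × 5.67×10⁻⁸ × (43.4)⁴ / 0.931 = 0.864.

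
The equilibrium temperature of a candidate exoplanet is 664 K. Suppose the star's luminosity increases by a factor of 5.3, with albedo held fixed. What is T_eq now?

T_eq ∝ L^(1/4) · d^(−1/2).
T′ = 664 × 5.3^(1/4) = 1010 K.

T_eq ≈ 1010 K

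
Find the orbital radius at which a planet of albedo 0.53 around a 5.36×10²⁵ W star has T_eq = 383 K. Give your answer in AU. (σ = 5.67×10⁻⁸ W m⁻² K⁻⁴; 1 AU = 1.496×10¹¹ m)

d ≈ 0.135 AU

From T_eq⁴ = L(1−A)/(16πσd²): d = √[L(1−A)/(16πσT_eq⁴)].
d = √[5.36×10²⁵ × 0.47 / (16π × 5.67×10⁻⁸ × (383)⁴)] = 2.03×10¹⁰ m = 0.135 AU.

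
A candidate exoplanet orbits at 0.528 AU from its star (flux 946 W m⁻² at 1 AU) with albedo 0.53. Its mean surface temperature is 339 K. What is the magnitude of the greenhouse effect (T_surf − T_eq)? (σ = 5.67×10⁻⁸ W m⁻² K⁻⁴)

ΔT ≈ 49.4 K

S = 946/0.528² = 3393 W m⁻².
T_eq = [S(1−A)/(4σ)]^(1/4) = [3393×0.47/(4×5.67×10⁻⁸)]^(1/4) = 289.6 K.
ΔT = T_surf − T_eq = 339 − 289.6.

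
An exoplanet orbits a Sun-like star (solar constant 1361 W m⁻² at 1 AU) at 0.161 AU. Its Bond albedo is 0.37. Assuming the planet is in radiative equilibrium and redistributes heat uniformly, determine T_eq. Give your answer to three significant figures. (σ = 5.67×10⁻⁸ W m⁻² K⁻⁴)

Flux at 0.161 AU: S = 1361/0.161² = 5.25×10⁴ W m⁻².
Energy balance: absorbed = emitted ⇒ πR²·S(1−A) = 4πR²·σT_eq⁴, so T_eq⁴ = S(1−A)/(4σ).
T_eq = [5.25×10⁴ × 0.63 / (4 × 5.67×10⁻⁸)]^(1/4) = (1.46×10¹¹)^(1/4) = 618 K.

T_eq ≈ 618 K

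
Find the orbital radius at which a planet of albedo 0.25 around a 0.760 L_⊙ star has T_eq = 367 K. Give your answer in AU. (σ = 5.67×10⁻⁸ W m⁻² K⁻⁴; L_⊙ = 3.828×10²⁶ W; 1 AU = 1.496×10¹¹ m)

d ≈ 0.434 AU

L = 0.760 × 3.828×10²⁶ = 2.91×10²⁶ W.
From T_eq⁴ = L(1−A)/(16πσd²): d = √[L(1−A)/(16πσT_eq⁴)].
d = √[2.91×10²⁶ × 0.75 / (16π × 5.67×10⁻⁸ × (367)⁴)] = 6.50×10¹⁰ m = 0.434 AU.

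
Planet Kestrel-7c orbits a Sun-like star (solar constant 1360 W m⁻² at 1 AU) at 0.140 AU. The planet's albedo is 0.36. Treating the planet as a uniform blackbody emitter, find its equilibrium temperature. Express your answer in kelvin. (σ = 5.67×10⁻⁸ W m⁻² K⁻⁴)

T_eq ≈ 665 K

Flux at 0.140 AU: S = 1360/0.140² = 6.94×10⁴ W m⁻².
Energy balance: absorbed = emitted ⇒ πR²·S(1−A) = 4πR²·σT_eq⁴, so T_eq⁴ = S(1−A)/(4σ).
T_eq = [6.94×10⁴ × 0.64 / (4 × 5.67×10⁻⁸)]^(1/4) = (1.96×10¹¹)^(1/4) = 665 K.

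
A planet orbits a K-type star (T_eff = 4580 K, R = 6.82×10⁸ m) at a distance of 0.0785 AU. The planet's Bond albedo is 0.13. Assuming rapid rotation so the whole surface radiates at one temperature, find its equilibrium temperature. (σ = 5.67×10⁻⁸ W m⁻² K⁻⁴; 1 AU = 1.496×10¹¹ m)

T_eq ≈ 754 K

d = 0.0785 AU = 1.17×10¹⁰ m.
L = 4πR_⋆²σT_⋆⁴ = 4π(6.82×10⁸)² × 5.67×10⁻⁸ × (4580)⁴ = 1.46×10²⁶ W.
S = L/(4πd²) = 8.41×10⁴ W m⁻².
Energy balance: absorbed = emitted ⇒ πR²·S(1−A) = 4πR²·σT_eq⁴, so T_eq⁴ = S(1−A)/(4σ).
T_eq = [8.41×10⁴ × 0.87 / (4 × 5.67×10⁻⁸)]^(1/4) = (3.23×10¹¹)^(1/4) = 754 K.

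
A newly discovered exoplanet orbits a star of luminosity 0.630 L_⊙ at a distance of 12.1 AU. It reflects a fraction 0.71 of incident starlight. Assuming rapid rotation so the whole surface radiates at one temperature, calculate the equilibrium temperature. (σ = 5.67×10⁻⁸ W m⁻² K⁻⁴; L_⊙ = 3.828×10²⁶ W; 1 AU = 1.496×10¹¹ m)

T_eq ≈ 52.3 K

d = 12.1 AU = 1.81×10¹² m.
L = 0.630 × 3.828×10²⁶ = 2.41×10²⁶ W.
Flux: S = L/(4πd²) = 2.41×10²⁶/(4π×(1.81×10¹²)²) = 5.86 W m⁻².
Energy balance: absorbed = emitted ⇒ πR²·S(1−A) = 4πR²·σT_eq⁴, so T_eq⁴ = S(1−A)/(4σ).
T_eq = [5.86 × 0.29 / (4 × 5.67×10⁻⁸)]^(1/4) = (7.49×10⁶)^(1/4) = 52.3 K.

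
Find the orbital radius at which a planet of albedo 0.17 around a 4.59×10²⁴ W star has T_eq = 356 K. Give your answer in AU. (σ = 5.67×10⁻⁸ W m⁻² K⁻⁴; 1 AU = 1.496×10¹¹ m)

d ≈ 0.0610 AU

From T_eq⁴ = L(1−A)/(16πσd²): d = √[L(1−A)/(16πσT_eq⁴)].
d = √[4.59×10²⁴ × 0.83 / (16π × 5.67×10⁻⁸ × (356)⁴)] = 9.12×10⁹ m = 0.0610 AU.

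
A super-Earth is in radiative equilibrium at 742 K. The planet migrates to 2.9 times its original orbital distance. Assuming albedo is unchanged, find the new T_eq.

T_eq ≈ 436 K

T_eq ∝ L^(1/4) · d^(−1/2).
T′ = 742 / 2.9^(1/2) = 436 K.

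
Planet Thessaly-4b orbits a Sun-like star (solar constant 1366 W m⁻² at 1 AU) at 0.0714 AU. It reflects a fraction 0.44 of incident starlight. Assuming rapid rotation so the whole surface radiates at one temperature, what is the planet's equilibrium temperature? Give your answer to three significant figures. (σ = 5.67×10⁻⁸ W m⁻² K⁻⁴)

T_eq ≈ 902 K

Flux at 0.0714 AU: S = 1366/0.0714² = 2.68×10⁵ W m⁻².
Energy balance: absorbed = emitted ⇒ πR²·S(1−A) = 4πR²·σT_eq⁴, so T_eq⁴ = S(1−A)/(4σ).
T_eq = [2.68×10⁵ × 0.56 / (4 × 5.67×10⁻⁸)]^(1/4) = (6.62×10¹¹)^(1/4) = 902 K.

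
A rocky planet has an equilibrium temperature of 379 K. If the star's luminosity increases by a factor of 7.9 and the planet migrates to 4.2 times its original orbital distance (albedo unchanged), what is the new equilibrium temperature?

T_eq ∝ L^(1/4) · d^(−1/2).
T′ = 379 × 7.9^(1/4) / 4.2^(1/2) = 310 K.

T_eq ≈ 310 K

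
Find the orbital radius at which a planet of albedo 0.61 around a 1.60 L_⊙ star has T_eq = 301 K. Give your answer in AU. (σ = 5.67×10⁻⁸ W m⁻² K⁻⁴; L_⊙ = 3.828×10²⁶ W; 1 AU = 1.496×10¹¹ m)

L = 1.60 × 3.828×10²⁶ = 6.12×10²⁶ W.
From T_eq⁴ = L(1−A)/(16πσd²): d = √[L(1−A)/(16πσT_eq⁴)].
d = √[6.12×10²⁶ × 0.39 / (16π × 5.67×10⁻⁸ × (301)⁴)] = 1.01×10¹¹ m = 0.675 AU.

d ≈ 0.675 AU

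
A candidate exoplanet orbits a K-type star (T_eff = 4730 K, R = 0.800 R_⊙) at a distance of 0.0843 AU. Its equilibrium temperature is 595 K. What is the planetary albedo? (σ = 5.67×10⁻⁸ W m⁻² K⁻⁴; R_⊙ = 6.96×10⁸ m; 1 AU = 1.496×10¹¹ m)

A ≈ 0.49

R_⋆ = 0.800 × 6.96×10⁸ = 5.57×10⁸ m.
d = 0.0843 AU = 1.26×10¹⁰ m.
L = 4πR_⋆²σT_⋆⁴ = 4π(5.57×10⁸)² × 5.67×10⁻⁸ × (4730)⁴ = 1.11×10²⁶ W.
S = L/(4πd²) = 5.53×10⁴ W m⁻².
From T_eq⁴ = S(1−A)/(4σ): 1−A = 4σT_eq⁴/S.
1−A = 4 × 5.67×10⁻⁸ × (595)⁴ / 5.53×10⁴ = 0.514.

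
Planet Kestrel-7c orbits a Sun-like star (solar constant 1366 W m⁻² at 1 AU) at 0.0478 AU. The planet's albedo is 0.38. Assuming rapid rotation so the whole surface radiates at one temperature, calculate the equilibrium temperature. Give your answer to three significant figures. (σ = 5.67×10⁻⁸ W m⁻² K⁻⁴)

T_eq ≈ 1130 K

Flux at 0.0478 AU: S = 1366/0.0478² = 5.98×10⁵ W m⁻².
Energy balance: absorbed = emitted ⇒ πR²·S(1−A) = 4πR²·σT_eq⁴, so T_eq⁴ = S(1−A)/(4σ).
T_eq = [5.98×10⁵ × 0.62 / (4 × 5.67×10⁻⁸)]^(1/4) = (1.63×10¹²)^(1/4) = 1130 K.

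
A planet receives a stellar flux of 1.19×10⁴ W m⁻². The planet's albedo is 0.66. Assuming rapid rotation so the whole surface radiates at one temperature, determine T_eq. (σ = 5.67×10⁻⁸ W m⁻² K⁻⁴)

T_eq ≈ 365 K

Energy balance: absorbed = emitted ⇒ πR²·S(1−A) = 4πR²·σT_eq⁴, so T_eq⁴ = S(1−A)/(4σ).
T_eq = [1.19×10⁴ × 0.34 / (4 × 5.67×10⁻⁸)]^(1/4) = (1.78×10¹⁰)^(1/4) = 365 K.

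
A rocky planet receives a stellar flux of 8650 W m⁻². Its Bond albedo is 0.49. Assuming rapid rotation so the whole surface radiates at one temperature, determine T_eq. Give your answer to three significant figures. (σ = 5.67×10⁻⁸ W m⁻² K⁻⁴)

T_eq ≈ 373 K

Energy balance: absorbed = emitted ⇒ πR²·S(1−A) = 4πR²·σT_eq⁴, so T_eq⁴ = S(1−A)/(4σ).
T_eq = [8650 × 0.51 / (4 × 5.67×10⁻⁸)]^(1/4) = (1.95×10¹⁰)^(1/4) = 373 K.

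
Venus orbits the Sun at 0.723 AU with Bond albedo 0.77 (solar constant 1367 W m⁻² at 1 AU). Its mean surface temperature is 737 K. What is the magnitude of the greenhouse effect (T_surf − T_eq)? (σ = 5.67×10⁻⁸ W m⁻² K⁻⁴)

ΔT ≈ 510.1 K

S = 1367/0.723² = 2615 W m⁻².
T_eq = [S(1−A)/(4σ)]^(1/4) = [2615×0.23/(4×5.67×10⁻⁸)]^(1/4) = 226.9 K.
ΔT = T_surf − T_eq = 737 − 226.9.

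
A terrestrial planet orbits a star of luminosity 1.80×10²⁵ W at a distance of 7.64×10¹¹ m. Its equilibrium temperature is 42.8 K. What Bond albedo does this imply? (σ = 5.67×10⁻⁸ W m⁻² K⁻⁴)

Flux: S = L/(4πd²) = 1.80×10²⁵/(4π×(7.64×10¹¹)²) = 2.45 W m⁻².
From T_eq⁴ = S(1−A)/(4σ): 1−A = 4σT_eq⁴/S.
1−A = 4 × 5.67×10⁻⁸ × (42.8)⁴ / 2.45 = 0.310.

A ≈ 0.69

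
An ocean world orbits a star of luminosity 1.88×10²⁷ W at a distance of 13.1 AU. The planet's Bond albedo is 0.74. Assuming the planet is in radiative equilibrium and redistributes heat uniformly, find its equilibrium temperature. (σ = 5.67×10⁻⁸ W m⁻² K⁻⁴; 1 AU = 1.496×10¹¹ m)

T_eq ≈ 81.7 K

d = 13.1 AU = 1.96×10¹² m.
Flux: S = L/(4πd²) = 1.88×10²⁷/(4π×(1.96×10¹²)²) = 39.0 W m⁻².
Energy balance: absorbed = emitted ⇒ πR²·S(1−A) = 4πR²·σT_eq⁴, so T_eq⁴ = S(1−A)/(4σ).
T_eq = [39.0 × 0.26 / (4 × 5.67×10⁻⁸)]^(1/4) = (4.47×10⁷)^(1/4) = 81.7 K.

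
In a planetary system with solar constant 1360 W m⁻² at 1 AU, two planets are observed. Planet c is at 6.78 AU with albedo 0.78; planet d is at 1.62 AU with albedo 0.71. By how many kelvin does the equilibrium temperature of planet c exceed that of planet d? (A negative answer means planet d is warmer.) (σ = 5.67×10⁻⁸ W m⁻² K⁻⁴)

T_eq = [S₀(1−A)/(4σd²)]^(1/4), so T ∝ (1−A)^(1/4) / √d.
T₁ = [1360×0.22/(4×5.67×10⁻⁸×6.78²)]^(1/4) = 73.19 K.
T₂ = [1360×0.29/(4×5.67×10⁻⁸×1.62²)]^(1/4) = 160.44 K.

ΔT ≈ -87.2 K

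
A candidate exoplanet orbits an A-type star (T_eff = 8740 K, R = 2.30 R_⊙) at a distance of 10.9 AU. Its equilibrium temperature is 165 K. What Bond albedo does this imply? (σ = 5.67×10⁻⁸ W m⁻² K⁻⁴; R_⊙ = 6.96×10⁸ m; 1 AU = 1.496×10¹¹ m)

A ≈ 0.47

R_⋆ = 2.30 × 6.96×10⁸ = 1.60×10⁹ m.
d = 10.9 AU = 1.63×10¹² m.
L = 4πR_⋆²σT_⋆⁴ = 4π(1.60×10⁹)² × 5.67×10⁻⁸ × (8740)⁴ = 1.07×10²⁸ W.
S = L/(4πd²) = 319 W m⁻².
From T_eq⁴ = S(1−A)/(4σ): 1−A = 4σT_eq⁴/S.
1−A = 4 × 5.67×10⁻⁸ × (165)⁴ / 319 = 0.527.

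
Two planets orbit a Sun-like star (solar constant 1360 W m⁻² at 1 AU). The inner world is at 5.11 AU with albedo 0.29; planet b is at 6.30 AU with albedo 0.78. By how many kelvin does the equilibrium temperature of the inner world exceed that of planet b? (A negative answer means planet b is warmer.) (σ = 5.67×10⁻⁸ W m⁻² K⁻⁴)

ΔT ≈ 37.1 K

T_eq = [S₀(1−A)/(4σd²)]^(1/4), so T ∝ (1−A)^(1/4) / √d.
T₁ = [1360×0.71/(4×5.67×10⁻⁸×5.11²)]^(1/4) = 113.00 K.
T₂ = [1360×0.22/(4×5.67×10⁻⁸×6.30²)]^(1/4) = 75.93 K.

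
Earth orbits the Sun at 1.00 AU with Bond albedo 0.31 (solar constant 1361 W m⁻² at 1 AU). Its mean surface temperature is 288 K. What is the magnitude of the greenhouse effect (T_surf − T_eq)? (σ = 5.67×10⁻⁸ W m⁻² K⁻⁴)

ΔT ≈ 34.3 K

S = 1361/1.00² = 1361 W m⁻².
T_eq = [S(1−A)/(4σ)]^(1/4) = [1361×0.69/(4×5.67×10⁻⁸)]^(1/4) = 253.7 K.
ΔT = T_surf − T_eq = 288 − 253.7.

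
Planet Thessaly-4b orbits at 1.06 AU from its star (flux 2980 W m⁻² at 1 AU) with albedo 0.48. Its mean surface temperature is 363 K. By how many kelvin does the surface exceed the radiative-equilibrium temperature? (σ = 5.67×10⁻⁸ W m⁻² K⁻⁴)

S = 2980/1.06² = 2652 W m⁻².
T_eq = [S(1−A)/(4σ)]^(1/4) = [2652×0.52/(4×5.67×10⁻⁸)]^(1/4) = 279.2 K.
ΔT = T_surf − T_eq = 363 − 279.2.

ΔT ≈ 83.8 K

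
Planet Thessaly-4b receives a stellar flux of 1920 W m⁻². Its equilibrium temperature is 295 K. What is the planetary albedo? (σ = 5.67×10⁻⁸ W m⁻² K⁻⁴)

A ≈ 0.11

From T_eq⁴ = S(1−A)/(4σ): 1−A = 4σT_eq⁴/S.
1−A = 4 × 5.67×10⁻⁸ × (295)⁴ / 1920 = 0.895.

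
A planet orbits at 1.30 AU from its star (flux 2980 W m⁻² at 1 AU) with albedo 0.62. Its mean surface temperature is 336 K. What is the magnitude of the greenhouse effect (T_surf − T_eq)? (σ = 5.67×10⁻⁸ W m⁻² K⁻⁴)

S = 2980/1.30² = 1763 W m⁻².
T_eq = [S(1−A)/(4σ)]^(1/4) = [1763×0.38/(4×5.67×10⁻⁸)]^(1/4) = 233.1 K.
ΔT = T_surf − T_eq = 336 − 233.1.

ΔT ≈ 102.9 K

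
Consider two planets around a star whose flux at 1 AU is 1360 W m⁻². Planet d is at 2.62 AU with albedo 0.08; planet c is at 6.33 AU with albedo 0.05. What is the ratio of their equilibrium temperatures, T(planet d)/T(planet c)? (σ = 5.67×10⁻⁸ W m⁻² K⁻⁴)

T_eq = [S₀(1−A)/(4σd²)]^(1/4), so T ∝ (1−A)^(1/4) / √d.
T₁ = [1360×0.92/(4×5.67×10⁻⁸×2.62²)]^(1/4) = 168.37 K.
T₂ = [1360×0.95/(4×5.67×10⁻⁸×6.33²)]^(1/4) = 109.20 K.

T₁/T₂ ≈ 1.542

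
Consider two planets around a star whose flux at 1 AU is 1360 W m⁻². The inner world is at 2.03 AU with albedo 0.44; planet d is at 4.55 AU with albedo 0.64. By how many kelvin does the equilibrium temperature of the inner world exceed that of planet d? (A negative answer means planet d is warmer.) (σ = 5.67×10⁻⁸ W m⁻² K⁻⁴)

ΔT ≈ 67.9 K

T_eq = [S₀(1−A)/(4σd²)]^(1/4), so T ∝ (1−A)^(1/4) / √d.
T₁ = [1360×0.56/(4×5.67×10⁻⁸×2.03²)]^(1/4) = 168.96 K.
T₂ = [1360×0.36/(4×5.67×10⁻⁸×4.55²)]^(1/4) = 101.05 K.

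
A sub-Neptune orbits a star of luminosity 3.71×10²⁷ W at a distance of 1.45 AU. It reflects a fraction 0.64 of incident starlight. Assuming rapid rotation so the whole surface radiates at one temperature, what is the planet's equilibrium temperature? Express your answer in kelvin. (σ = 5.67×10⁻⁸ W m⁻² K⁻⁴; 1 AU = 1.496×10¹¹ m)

d = 1.45 AU = 2.17×10¹¹ m.
Flux: S = L/(4πd²) = 3.71×10²⁷/(4π×(2.17×10¹¹)²) = 6270 W m⁻².
Energy balance: absorbed = emitted ⇒ πR²·S(1−A) = 4πR²·σT_eq⁴, so T_eq⁴ = S(1−A)/(4σ).
T_eq = [6270 × 0.36 / (4 × 5.67×10⁻⁸)]^(1/4) = (9.96×10⁹)^(1/4) = 316 K.

T_eq ≈ 316 K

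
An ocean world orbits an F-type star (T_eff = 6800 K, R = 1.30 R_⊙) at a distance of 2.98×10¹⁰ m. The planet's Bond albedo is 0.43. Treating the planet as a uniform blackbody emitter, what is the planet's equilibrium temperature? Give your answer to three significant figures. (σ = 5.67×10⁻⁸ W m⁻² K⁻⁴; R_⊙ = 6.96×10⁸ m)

R_⋆ = 1.30 × 6.96×10⁸ = 9.05×10⁸ m.
L = 4πR_⋆²σT_⋆⁴ = 4π(9.05×10⁸)² × 5.67×10⁻⁸ × (6800)⁴ = 1.25×10²⁷ W.
S = L/(4πd²) = 1.12×10⁵ W m⁻².
Energy balance: absorbed = emitted ⇒ πR²·S(1−A) = 4πR²·σT_eq⁴, so T_eq⁴ = S(1−A)/(4σ).
T_eq = [1.12×10⁵ × 0.57 / (4 × 5.67×10⁻⁸)]^(1/4) = (2.81×10¹¹)^(1/4) = 728 K.

T_eq ≈ 728 K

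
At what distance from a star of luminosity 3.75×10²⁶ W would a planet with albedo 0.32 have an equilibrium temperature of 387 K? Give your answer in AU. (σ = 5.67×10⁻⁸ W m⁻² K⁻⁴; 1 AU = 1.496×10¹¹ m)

d ≈ 0.422 AU

From T_eq⁴ = L(1−A)/(16πσd²): d = √[L(1−A)/(16πσT_eq⁴)].
d = √[3.75×10²⁶ × 0.68 / (16π × 5.67×10⁻⁸ × (387)⁴)] = 6.32×10¹⁰ m = 0.422 AU.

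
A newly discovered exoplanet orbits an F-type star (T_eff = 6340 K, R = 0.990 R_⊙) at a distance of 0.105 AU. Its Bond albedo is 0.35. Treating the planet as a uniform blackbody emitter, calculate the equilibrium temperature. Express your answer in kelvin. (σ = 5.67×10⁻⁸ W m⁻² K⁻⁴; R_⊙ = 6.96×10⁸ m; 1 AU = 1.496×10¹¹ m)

R_⋆ = 0.990 × 6.96×10⁸ = 6.89×10⁸ m.
d = 0.105 AU = 1.57×10¹⁰ m.
L = 4πR_⋆²σT_⋆⁴ = 4π(6.89×10⁸)² × 5.67×10⁻⁸ × (6340)⁴ = 5.47×10²⁶ W.
S = L/(4πd²) = 1.76×10⁵ W m⁻².
Energy balance: absorbed = emitted ⇒ πR²·S(1−A) = 4πR²·σT_eq⁴, so T_eq⁴ = S(1−A)/(4σ).
T_eq = [1.76×10⁵ × 0.65 / (4 × 5.67×10⁻⁸)]^(1/4) = (5.05×10¹¹)^(1/4) = 843 K.

T_eq ≈ 843 K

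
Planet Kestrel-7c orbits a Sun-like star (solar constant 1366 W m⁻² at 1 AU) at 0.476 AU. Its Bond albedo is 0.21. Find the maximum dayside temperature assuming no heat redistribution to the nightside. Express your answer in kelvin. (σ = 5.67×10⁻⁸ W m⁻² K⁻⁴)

Flux at 0.476 AU: S = 1366/0.476² = 6030 W m⁻².
With no redistribution each surface element balances locally: S(1−A) = σT⁴.
T = [6030 × 0.79 / 5.67×10⁻⁸]^(1/4) = (8.40×10¹⁰)^(1/4) = 538 K.

T_ss ≈ 538 K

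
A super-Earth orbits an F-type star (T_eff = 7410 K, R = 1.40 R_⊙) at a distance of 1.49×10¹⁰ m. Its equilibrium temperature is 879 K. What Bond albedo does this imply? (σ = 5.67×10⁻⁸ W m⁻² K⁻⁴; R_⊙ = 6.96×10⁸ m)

R_⋆ = 1.40 × 6.96×10⁸ = 9.74×10⁸ m.
L = 4πR_⋆²σT_⋆⁴ = 4π(9.74×10⁸)² × 5.67×10⁻⁸ × (7410)⁴ = 2.04×10²⁷ W.
S = L/(4πd²) = 7.31×10⁵ W m⁻².
From T_eq⁴ = S(1−A)/(4σ): 1−A = 4σT_eq⁴/S.
1−A = 4 × 5.67×10⁻⁸ × (879)⁴ / 7.31×10⁵ = 0.185.

A ≈ 0.81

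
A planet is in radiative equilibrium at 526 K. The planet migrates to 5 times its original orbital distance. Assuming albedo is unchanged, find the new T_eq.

T_eq ∝ L^(1/4) · d^(−1/2).
T′ = 526 / 5^(1/2) = 235 K.

T_eq ≈ 235 K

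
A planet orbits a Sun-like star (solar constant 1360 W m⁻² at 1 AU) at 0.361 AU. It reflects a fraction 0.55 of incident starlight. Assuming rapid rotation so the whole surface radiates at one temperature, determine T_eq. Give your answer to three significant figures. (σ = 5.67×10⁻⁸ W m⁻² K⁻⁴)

Flux at 0.361 AU: S = 1360/0.361² = 1.04×10⁴ W m⁻².
Energy balance: absorbed = emitted ⇒ πR²·S(1−A) = 4πR²·σT_eq⁴, so T_eq⁴ = S(1−A)/(4σ).
T_eq = [1.04×10⁴ × 0.45 / (4 × 5.67×10⁻⁸)]^(1/4) = (2.07×10¹⁰)^(1/4) = 379 K.

T_eq ≈ 379 K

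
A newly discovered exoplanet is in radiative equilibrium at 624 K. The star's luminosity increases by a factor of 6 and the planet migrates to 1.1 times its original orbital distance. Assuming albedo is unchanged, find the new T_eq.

T_eq ∝ L^(1/4) · d^(−1/2).
T′ = 624 × 6^(1/4) / 1.1^(1/2) = 931 K.

T_eq ≈ 931 K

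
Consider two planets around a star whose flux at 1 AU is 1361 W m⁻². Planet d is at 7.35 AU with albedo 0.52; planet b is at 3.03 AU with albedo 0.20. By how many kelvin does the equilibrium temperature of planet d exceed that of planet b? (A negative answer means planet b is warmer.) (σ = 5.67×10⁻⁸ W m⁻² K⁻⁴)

ΔT ≈ -65.8 K

T_eq = [S₀(1−A)/(4σd²)]^(1/4), so T ∝ (1−A)^(1/4) / √d.
T₁ = [1361×0.48/(4×5.67×10⁻⁸×7.35²)]^(1/4) = 85.45 K.
T₂ = [1361×0.80/(4×5.67×10⁻⁸×3.03²)]^(1/4) = 151.22 K.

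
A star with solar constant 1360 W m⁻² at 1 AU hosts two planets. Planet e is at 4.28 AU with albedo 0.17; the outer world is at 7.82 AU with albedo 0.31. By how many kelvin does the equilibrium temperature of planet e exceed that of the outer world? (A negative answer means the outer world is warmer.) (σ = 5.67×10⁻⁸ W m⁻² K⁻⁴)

ΔT ≈ 37.7 K

T_eq = [S₀(1−A)/(4σd²)]^(1/4), so T ∝ (1−A)^(1/4) / √d.
T₁ = [1360×0.83/(4×5.67×10⁻⁸×4.28²)]^(1/4) = 128.39 K.
T₂ = [1360×0.69/(4×5.67×10⁻⁸×7.82²)]^(1/4) = 90.69 K.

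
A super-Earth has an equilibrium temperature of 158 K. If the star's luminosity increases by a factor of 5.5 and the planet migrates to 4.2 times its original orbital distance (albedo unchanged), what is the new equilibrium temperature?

T_eq ∝ L^(1/4) · d^(−1/2).
T′ = 158 × 5.5^(1/4) / 4.2^(1/2) = 118 K.

T_eq ≈ 118 K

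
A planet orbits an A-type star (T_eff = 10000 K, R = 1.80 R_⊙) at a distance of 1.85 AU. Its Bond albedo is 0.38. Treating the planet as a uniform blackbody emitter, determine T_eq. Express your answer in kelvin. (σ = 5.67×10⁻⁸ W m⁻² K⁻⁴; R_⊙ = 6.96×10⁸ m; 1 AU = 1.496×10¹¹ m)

T_eq ≈ 422 K

R_⋆ = 1.80 × 6.96×10⁸ = 1.25×10⁹ m.
d = 1.85 AU = 2.77×10¹¹ m.
L = 4πR_⋆²σT_⋆⁴ = 4π(1.25×10⁹)² × 5.67×10⁻⁸ × (10000)⁴ = 1.12×10²⁸ W.
S = L/(4πd²) = 1.16×10⁴ W m⁻².
Energy balance: absorbed = emitted ⇒ πR²·S(1−A) = 4πR²·σT_eq⁴, so T_eq⁴ = S(1−A)/(4σ).
T_eq = [1.16×10⁴ × 0.62 / (4 × 5.67×10⁻⁸)]^(1/4) = (3.18×10¹⁰)^(1/4) = 422 K.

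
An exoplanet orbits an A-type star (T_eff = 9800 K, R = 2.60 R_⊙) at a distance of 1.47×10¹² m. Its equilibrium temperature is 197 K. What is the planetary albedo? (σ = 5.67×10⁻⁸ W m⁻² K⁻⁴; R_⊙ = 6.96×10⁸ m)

A ≈ 0.57

R_⋆ = 2.60 × 6.96×10⁸ = 1.81×10⁹ m.
L = 4πR_⋆²σT_⋆⁴ = 4π(1.81×10⁹)² × 5.67×10⁻⁸ × (9800)⁴ = 2.15×10²⁸ W.
S = L/(4πd²) = 793 W m⁻².
From T_eq⁴ = S(1−A)/(4σ): 1−A = 4σT_eq⁴/S.
1−A = 4 × 5.67×10⁻⁸ × (197)⁴ / 793 = 0.431.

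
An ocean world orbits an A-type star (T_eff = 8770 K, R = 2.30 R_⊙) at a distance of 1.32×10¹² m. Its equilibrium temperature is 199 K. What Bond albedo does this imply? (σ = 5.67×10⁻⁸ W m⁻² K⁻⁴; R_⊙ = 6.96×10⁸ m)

A ≈ 0.28

R_⋆ = 2.30 × 6.96×10⁸ = 1.60×10⁹ m.
L = 4πR_⋆²σT_⋆⁴ = 4π(1.60×10⁹)² × 5.67×10⁻⁸ × (8770)⁴ = 1.08×10²⁸ W.
S = L/(4πd²) = 493 W m⁻².
From T_eq⁴ = S(1−A)/(4σ): 1−A = 4σT_eq⁴/S.
1−A = 4 × 5.67×10⁻⁸ × (199)⁴ / 493 = 0.721.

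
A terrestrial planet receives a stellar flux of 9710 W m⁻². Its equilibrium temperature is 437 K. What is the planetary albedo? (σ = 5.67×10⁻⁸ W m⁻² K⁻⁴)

A ≈ 0.15

From T_eq⁴ = S(1−A)/(4σ): 1−A = 4σT_eq⁴/S.
1−A = 4 × 5.67×10⁻⁸ × (437)⁴ / 9710 = 0.852.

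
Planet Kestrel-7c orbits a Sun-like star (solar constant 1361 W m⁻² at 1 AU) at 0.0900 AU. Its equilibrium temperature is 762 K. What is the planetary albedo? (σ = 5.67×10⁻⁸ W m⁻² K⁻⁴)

A ≈ 0.54

Flux at 0.0900 AU: S = 1361/0.0900² = 1.68×10⁵ W m⁻².
From T_eq⁴ = S(1−A)/(4σ): 1−A = 4σT_eq⁴/S.
1−A = 4 × 5.67×10⁻⁸ × (762)⁴ / 1.68×10⁵ = 0.455.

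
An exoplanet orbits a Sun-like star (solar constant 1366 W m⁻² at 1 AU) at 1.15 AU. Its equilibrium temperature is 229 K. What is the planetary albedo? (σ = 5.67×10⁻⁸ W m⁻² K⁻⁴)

A ≈ 0.40

Flux at 1.15 AU: S = 1366/1.15² = 1030 W m⁻².
From T_eq⁴ = S(1−A)/(4σ): 1−A = 4σT_eq⁴/S.
1−A = 4 × 5.67×10⁻⁸ × (229)⁴ / 1030 = 0.604.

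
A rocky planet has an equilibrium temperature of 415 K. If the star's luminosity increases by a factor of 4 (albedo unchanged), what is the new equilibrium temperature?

T_eq ≈ 587 K

T_eq ∝ L^(1/4) · d^(−1/2).
T′ = 415 × 4^(1/4) = 587 K.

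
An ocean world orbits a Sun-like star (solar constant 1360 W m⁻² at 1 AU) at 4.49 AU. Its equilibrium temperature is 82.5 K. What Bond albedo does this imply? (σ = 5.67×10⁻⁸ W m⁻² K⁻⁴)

A ≈ 0.84

Flux at 4.49 AU: S = 1360/4.49² = 67.5 W m⁻².
From T_eq⁴ = S(1−A)/(4σ): 1−A = 4σT_eq⁴/S.
1−A = 4 × 5.67×10⁻⁸ × (82.5)⁴ / 67.5 = 0.156.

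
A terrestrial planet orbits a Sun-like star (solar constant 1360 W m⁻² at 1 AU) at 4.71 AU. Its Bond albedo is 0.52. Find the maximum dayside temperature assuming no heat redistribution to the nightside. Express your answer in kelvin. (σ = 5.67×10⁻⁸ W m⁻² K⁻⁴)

Flux at 4.71 AU: S = 1360/4.71² = 61.3 W m⁻².
With no redistribution each surface element balances locally: S(1−A) = σT⁴.
T = [61.3 × 0.48 / 5.67×10⁻⁸]^(1/4) = (5.19×10⁸)^(1/4) = 151 K.

T_ss ≈ 151 K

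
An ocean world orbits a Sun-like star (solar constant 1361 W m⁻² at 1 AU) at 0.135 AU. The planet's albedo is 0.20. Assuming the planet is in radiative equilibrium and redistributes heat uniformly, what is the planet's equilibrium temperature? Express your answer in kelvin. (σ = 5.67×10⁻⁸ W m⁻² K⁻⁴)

Flux at 0.135 AU: S = 1361/0.135² = 7.47×10⁴ W m⁻².
Energy balance: absorbed = emitted ⇒ πR²·S(1−A) = 4πR²·σT_eq⁴, so T_eq⁴ = S(1−A)/(4σ).
T_eq = [7.47×10⁴ × 0.80 / (4 × 5.67×10⁻⁸)]^(1/4) = (2.63×10¹¹)^(1/4) = 716 K.

T_eq ≈ 716 K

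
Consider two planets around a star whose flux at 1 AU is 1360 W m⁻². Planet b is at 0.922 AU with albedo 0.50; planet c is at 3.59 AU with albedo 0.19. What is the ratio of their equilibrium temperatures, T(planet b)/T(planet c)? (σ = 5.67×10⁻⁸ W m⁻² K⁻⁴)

T_eq = [S₀(1−A)/(4σd²)]^(1/4), so T ∝ (1−A)^(1/4) / √d.
T₁ = [1360×0.50/(4×5.67×10⁻⁸×0.922²)]^(1/4) = 243.70 K.
T₂ = [1360×0.81/(4×5.67×10⁻⁸×3.59²)]^(1/4) = 139.33 K.

T₁/T₂ ≈ 1.749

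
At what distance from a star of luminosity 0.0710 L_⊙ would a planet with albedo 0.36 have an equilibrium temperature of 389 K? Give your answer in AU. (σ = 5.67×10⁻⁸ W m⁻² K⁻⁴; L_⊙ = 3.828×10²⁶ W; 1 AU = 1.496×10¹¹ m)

d ≈ 0.109 AU

L = 0.0710 × 3.828×10²⁶ = 2.72×10²⁵ W.
From T_eq⁴ = L(1−A)/(16πσd²): d = √[L(1−A)/(16πσT_eq⁴)].
d = √[2.72×10²⁵ × 0.64 / (16π × 5.67×10⁻⁸ × (389)⁴)] = 1.63×10¹⁰ m = 0.109 AU.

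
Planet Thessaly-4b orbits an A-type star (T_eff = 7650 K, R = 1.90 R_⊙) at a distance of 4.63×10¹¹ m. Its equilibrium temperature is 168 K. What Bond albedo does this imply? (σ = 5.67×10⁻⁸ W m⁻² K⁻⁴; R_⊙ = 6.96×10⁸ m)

R_⋆ = 1.90 × 6.96×10⁸ = 1.32×10⁹ m.
L = 4πR_⋆²σT_⋆⁴ = 4π(1.32×10⁹)² × 5.67×10⁻⁸ × (7650)⁴ = 4.27×10²⁷ W.
S = L/(4πd²) = 1580 W m⁻².
From T_eq⁴ = S(1−A)/(4σ): 1−A = 4σT_eq⁴/S.
1−A = 4 × 5.67×10⁻⁸ × (168)⁴ / 1580 = 0.114.

A ≈ 0.89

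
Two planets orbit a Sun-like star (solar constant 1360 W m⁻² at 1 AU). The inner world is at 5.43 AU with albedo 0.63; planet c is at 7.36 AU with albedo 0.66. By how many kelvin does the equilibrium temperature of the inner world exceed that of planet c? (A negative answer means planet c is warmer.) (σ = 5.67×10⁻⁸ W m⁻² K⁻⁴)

T_eq = [S₀(1−A)/(4σd²)]^(1/4), so T ∝ (1−A)^(1/4) / √d.
T₁ = [1360×0.37/(4×5.67×10⁻⁸×5.43²)]^(1/4) = 93.14 K.
T₂ = [1360×0.34/(4×5.67×10⁻⁸×7.36²)]^(1/4) = 78.33 K.

ΔT ≈ 14.8 K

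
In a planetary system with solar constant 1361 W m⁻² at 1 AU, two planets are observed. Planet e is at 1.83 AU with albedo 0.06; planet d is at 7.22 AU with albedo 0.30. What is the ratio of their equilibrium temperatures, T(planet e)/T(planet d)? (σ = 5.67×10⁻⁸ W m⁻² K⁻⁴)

T₁/T₂ ≈ 2.138

T_eq = [S₀(1−A)/(4σd²)]^(1/4), so T ∝ (1−A)^(1/4) / √d.
T₁ = [1361×0.94/(4×5.67×10⁻⁸×1.83²)]^(1/4) = 202.59 K.
T₂ = [1361×0.70/(4×5.67×10⁻⁸×7.22²)]^(1/4) = 94.75 K.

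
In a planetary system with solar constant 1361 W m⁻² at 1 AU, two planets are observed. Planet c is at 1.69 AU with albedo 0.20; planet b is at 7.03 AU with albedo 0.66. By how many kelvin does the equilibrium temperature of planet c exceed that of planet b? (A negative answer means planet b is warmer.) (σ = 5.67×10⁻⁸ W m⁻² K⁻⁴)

T_eq = [S₀(1−A)/(4σd²)]^(1/4), so T ∝ (1−A)^(1/4) / √d.
T₁ = [1361×0.80/(4×5.67×10⁻⁸×1.69²)]^(1/4) = 202.48 K.
T₂ = [1361×0.34/(4×5.67×10⁻⁸×7.03²)]^(1/4) = 80.16 K.

ΔT ≈ 122.3 K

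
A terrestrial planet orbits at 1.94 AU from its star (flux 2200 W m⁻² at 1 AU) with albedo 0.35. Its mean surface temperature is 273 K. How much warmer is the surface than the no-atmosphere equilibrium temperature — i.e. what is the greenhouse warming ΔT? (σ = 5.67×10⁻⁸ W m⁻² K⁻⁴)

ΔT ≈ 70.7 K

S = 2200/1.94² = 584.5 W m⁻².
T_eq = [S(1−A)/(4σ)]^(1/4) = [584.5×0.65/(4×5.67×10⁻⁸)]^(1/4) = 202.3 K.
ΔT = T_surf − T_eq = 273 − 202.3.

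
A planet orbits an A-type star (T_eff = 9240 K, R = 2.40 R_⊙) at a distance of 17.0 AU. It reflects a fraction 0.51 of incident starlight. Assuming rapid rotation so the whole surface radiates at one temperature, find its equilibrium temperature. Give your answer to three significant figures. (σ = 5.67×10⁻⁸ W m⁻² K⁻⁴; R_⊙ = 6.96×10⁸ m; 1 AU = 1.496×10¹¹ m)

R_⋆ = 2.40 × 6.96×10⁸ = 1.67×10⁹ m.
d = 17.0 AU = 2.54×10¹² m.
L = 4πR_⋆²σT_⋆⁴ = 4π(1.67×10⁹)² × 5.67×10⁻⁸ × (9240)⁴ = 1.45×10²⁸ W.
S = L/(4πd²) = 178 W m⁻².
Energy balance: absorbed = emitted ⇒ πR²·S(1−A) = 4πR²·σT_eq⁴, so T_eq⁴ = S(1−A)/(4σ).
T_eq = [178 × 0.49 / (4 × 5.67×10⁻⁸)]^(1/4) = (3.85×10⁸)^(1/4) = 140 K.

T_eq ≈ 140 K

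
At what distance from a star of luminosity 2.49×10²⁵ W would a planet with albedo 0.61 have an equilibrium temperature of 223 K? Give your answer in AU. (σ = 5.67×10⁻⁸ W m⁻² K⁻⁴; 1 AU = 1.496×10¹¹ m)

From T_eq⁴ = L(1−A)/(16πσd²): d = √[L(1−A)/(16πσT_eq⁴)].
d = √[2.49×10²⁵ × 0.39 / (16π × 5.67×10⁻⁸ × (223)⁴)] = 3.71×10¹⁰ m = 0.248 AU.

d ≈ 0.248 AU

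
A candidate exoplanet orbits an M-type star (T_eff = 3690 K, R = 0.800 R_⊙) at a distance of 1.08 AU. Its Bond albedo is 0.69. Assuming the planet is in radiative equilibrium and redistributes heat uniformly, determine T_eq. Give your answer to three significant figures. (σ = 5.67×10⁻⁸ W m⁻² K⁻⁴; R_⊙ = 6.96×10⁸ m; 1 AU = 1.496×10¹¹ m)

R_⋆ = 0.800 × 6.96×10⁸ = 5.57×10⁸ m.
d = 1.08 AU = 1.62×10¹¹ m.
L = 4πR_⋆²σT_⋆⁴ = 4π(5.57×10⁸)² × 5.67×10⁻⁸ × (3690)⁴ = 4.10×10²⁵ W.
S = L/(4πd²) = 125 W m⁻².
Energy balance: absorbed = emitted ⇒ πR²·S(1−A) = 4πR²·σT_eq⁴, so T_eq⁴ = S(1−A)/(4σ).
T_eq = [125 × 0.31 / (4 × 5.67×10⁻⁸)]^(1/4) = (1.71×10⁸)^(1/4) = 114 K.

T_eq ≈ 114 K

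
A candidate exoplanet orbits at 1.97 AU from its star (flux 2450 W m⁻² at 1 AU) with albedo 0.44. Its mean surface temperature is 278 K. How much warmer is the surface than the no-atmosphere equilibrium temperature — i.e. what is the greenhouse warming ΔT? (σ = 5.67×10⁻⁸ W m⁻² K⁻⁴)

ΔT ≈ 79.3 K

S = 2450/1.97² = 631.3 W m⁻².
T_eq = [S(1−A)/(4σ)]^(1/4) = [631.3×0.56/(4×5.67×10⁻⁸)]^(1/4) = 198.7 K.
ΔT = T_surf − T_eq = 278 − 198.7.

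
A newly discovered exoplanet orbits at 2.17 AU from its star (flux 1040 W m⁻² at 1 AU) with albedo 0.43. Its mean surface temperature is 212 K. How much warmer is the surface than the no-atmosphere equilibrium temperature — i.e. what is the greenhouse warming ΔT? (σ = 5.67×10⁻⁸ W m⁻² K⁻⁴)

S = 1040/2.17² = 220.9 W m⁻².
T_eq = [S(1−A)/(4σ)]^(1/4) = [220.9×0.57/(4×5.67×10⁻⁸)]^(1/4) = 153.5 K.
ΔT = T_surf − T_eq = 212 − 153.5.

ΔT ≈ 58.5 K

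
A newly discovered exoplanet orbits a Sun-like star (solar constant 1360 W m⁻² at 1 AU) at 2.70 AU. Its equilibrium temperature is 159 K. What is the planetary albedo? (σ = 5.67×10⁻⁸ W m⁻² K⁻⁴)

Flux at 2.70 AU: S = 1360/2.70² = 187 W m⁻².
From T_eq⁴ = S(1−A)/(4σ): 1−A = 4σT_eq⁴/S.
1−A = 4 × 5.67×10⁻⁸ × (159)⁴ / 187 = 0.777.

A ≈ 0.22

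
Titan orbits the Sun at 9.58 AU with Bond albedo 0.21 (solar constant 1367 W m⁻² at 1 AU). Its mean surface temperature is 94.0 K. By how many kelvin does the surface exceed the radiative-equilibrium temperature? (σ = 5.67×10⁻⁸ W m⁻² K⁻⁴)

S = 1367/9.58² = 14.89 W m⁻².
T_eq = [S(1−A)/(4σ)]^(1/4) = [14.89×0.79/(4×5.67×10⁻⁸)]^(1/4) = 84.9 K.
ΔT = T_surf − T_eq = 94 − 84.9.

ΔT ≈ 9.1 K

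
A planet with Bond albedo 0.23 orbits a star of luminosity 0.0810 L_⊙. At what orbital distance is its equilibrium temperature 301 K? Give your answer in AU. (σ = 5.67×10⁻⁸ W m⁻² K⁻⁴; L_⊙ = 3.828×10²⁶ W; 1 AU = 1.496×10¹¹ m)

d ≈ 0.214 AU

L = 0.0810 × 3.828×10²⁶ = 3.10×10²⁵ W.
From T_eq⁴ = L(1−A)/(16πσd²): d = √[L(1−A)/(16πσT_eq⁴)].
d = √[3.10×10²⁵ × 0.77 / (16π × 5.67×10⁻⁸ × (301)⁴)] = 3.19×10¹⁰ m = 0.214 AU.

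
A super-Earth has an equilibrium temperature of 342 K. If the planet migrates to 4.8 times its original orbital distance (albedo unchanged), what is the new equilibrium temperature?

T_eq ∝ L^(1/4) · d^(−1/2).
T′ = 342 / 4.8^(1/2) = 156 K.

T_eq ≈ 156 K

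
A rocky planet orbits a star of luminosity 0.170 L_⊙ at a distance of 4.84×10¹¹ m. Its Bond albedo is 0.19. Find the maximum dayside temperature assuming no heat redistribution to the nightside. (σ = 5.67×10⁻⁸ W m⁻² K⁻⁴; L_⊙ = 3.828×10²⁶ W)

T_ss ≈ 133 K

L = 0.170 × 3.828×10²⁶ = 6.51×10²⁵ W.
Flux: S = L/(4πd²) = 6.51×10²⁵/(4π×(4.84×10¹¹)²) = 22.1 W m⁻².
With no redistribution each surface element balances locally: S(1−A) = σT⁴.
T = [22.1 × 0.81 / 5.67×10⁻⁸]^(1/4) = (3.16×10⁸)^(1/4) = 133 K.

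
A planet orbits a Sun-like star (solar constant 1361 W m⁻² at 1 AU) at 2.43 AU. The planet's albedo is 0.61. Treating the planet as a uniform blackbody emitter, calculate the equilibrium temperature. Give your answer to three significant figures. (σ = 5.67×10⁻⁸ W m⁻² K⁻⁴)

T_eq ≈ 141 K

Flux at 2.43 AU: S = 1361/2.43² = 230 W m⁻².
Energy balance: absorbed = emitted ⇒ πR²·S(1−A) = 4πR²·σT_eq⁴, so T_eq⁴ = S(1−A)/(4σ).
T_eq = [230 × 0.39 / (4 × 5.67×10⁻⁸)]^(1/4) = (3.96×10⁸)^(1/4) = 141 K.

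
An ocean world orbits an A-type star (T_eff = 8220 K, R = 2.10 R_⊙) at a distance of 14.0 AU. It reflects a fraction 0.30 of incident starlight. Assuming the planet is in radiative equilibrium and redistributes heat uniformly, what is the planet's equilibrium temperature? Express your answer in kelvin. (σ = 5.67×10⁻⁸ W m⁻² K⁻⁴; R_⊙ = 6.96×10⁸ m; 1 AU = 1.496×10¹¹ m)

R_⋆ = 2.10 × 6.96×10⁸ = 1.46×10⁹ m.
d = 14.0 AU = 2.09×10¹² m.
L = 4πR_⋆²σT_⋆⁴ = 4π(1.46×10⁹)² × 5.67×10⁻⁸ × (8220)⁴ = 6.95×10²⁷ W.
S = L/(4πd²) = 126 W m⁻².
Energy balance: absorbed = emitted ⇒ πR²·S(1−A) = 4πR²·σT_eq⁴, so T_eq⁴ = S(1−A)/(4σ).
T_eq = [126 × 0.70 / (4 × 5.67×10⁻⁸)]^(1/4) = (3.89×10⁸)^(1/4) = 140 K.

T_eq ≈ 140 K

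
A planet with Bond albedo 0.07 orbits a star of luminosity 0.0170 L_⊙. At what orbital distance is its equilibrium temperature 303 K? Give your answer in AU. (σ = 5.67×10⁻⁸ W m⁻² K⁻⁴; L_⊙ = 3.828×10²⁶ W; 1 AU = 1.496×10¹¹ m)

L = 0.0170 × 3.828×10²⁶ = 6.51×10²⁴ W.
From T_eq⁴ = L(1−A)/(16πσd²): d = √[L(1−A)/(16πσT_eq⁴)].
d = √[6.51×10²⁴ × 0.93 / (16π × 5.67×10⁻⁸ × (303)⁴)] = 1.59×10¹⁰ m = 0.106 AU.

d ≈ 0.106 AU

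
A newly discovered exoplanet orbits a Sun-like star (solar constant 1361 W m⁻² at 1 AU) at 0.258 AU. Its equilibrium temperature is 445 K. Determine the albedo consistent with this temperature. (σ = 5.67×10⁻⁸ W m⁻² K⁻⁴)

Flux at 0.258 AU: S = 1361/0.258² = 2.04×10⁴ W m⁻².
From T_eq⁴ = S(1−A)/(4σ): 1−A = 4σT_eq⁴/S.
1−A = 4 × 5.67×10⁻⁸ × (445)⁴ / 2.04×10⁴ = 0.435.

A ≈ 0.57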